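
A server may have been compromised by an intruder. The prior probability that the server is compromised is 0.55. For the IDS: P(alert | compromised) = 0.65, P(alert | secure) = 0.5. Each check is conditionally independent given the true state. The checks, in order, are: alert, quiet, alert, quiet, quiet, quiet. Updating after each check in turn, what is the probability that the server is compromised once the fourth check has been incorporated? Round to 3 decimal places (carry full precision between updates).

0.503

Each posterior becomes the prior for the next update.
After 'alert': P(compromised) = 0.65·0.5500 / (0.65·0.5500 + 0.5·0.4500) ≈ 0.6137
After 'quiet': P(compromised) = 0.35·0.6137 / (0.35·0.6137 + 0.5·0.3863) ≈ 0.5266
After 'alert': P(compromised) = 0.65·0.5266 / (0.65·0.5266 + 0.5·0.4734) ≈ 0.5912
After 'quiet': P(compromised) = 0.35·0.5912 / (0.35·0.5912 + 0.5·0.4088) ≈ 0.5030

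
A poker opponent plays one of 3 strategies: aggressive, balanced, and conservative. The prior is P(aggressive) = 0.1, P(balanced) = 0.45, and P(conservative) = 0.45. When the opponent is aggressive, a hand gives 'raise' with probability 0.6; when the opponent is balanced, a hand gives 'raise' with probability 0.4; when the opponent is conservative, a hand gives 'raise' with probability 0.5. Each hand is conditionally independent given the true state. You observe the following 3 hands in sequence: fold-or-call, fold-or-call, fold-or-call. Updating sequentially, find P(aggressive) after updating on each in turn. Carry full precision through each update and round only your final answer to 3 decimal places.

0.040

After 'fold-or-call': normaliser = 0.4·0.1000 + 0.6·0.4500 + 0.5·0.4500; P(aggressive) ≈ 0.0748, P(balanced) ≈ 0.5047, P(conservative) ≈ 0.4206
After 'fold-or-call': normaliser = 0.4·0.0748 + 0.6·0.5047 + 0.5·0.4206; P(aggressive) ≈ 0.0551, P(balanced) ≈ 0.5577, P(conservative) ≈ 0.3873
After 'fold-or-call': normaliser = 0.4·0.0551 + 0.6·0.5577 + 0.5·0.3873; P(aggressive) ≈ 0.0400, P(balanced) ≈ 0.6081, P(conservative) ≈ 0.3519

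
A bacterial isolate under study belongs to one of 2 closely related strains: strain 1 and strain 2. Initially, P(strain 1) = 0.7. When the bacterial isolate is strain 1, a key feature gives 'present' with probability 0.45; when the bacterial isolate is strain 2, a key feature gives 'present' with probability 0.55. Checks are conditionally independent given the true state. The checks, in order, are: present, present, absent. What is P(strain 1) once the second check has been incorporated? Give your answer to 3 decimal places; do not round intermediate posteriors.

After 'present': P(strain 1) = 0.45·0.7000 / (0.45·0.7000 + 0.55·0.3000) ≈ 0.6562
After 'present': P(strain 1) = 0.45·0.6562 / (0.45·0.6562 + 0.55·0.3438) ≈ 0.6097

0.610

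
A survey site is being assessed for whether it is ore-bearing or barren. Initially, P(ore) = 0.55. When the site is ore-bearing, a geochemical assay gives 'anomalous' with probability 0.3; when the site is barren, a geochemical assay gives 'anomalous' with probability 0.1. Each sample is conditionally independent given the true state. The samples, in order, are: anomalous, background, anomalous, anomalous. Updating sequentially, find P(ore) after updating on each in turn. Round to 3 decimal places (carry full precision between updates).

0.963

After 'anomalous': P(ore) = 0.3·0.5500 / (0.3·0.5500 + 0.1·0.4500) ≈ 0.7857
After 'background': P(ore) = 0.7·0.7857 / (0.7·0.7857 + 0.9·0.2143) ≈ 0.7404
After 'anomalous': P(ore) = 0.3·0.7404 / (0.3·0.7404 + 0.1·0.2596) ≈ 0.8953
After 'anomalous': P(ore) = 0.3·0.8953 / (0.3·0.8953 + 0.1·0.1047) ≈ 0.9625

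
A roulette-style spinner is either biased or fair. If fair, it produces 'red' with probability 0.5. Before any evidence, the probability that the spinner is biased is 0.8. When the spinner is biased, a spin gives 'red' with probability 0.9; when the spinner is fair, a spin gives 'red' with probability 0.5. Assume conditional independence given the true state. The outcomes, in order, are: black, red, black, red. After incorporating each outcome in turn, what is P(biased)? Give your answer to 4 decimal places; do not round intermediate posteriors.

After 'black': P(biased) = 0.1·0.8000 / (0.1·0.8000 + 0.5·0.2000) ≈ 0.4444
After 'red': P(biased) = 0.9·0.4444 / (0.9·0.4444 + 0.5·0.5556) ≈ 0.5902
After 'black': P(biased) = 0.1·0.5902 / (0.1·0.5902 + 0.5·0.4098) ≈ 0.2236
After 'red': P(biased) = 0.9·0.2236 / (0.9·0.2236 + 0.5·0.7764) ≈ 0.3414

0.3414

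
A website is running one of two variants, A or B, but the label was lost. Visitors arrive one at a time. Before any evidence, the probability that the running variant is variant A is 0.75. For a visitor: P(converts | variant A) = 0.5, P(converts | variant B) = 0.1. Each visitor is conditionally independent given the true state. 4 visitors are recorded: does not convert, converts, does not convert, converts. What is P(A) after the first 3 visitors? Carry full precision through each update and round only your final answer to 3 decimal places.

0.822

After 'does not convert': P(A) = 0.5·0.7500 / (0.5·0.7500 + 0.9·0.2500) ≈ 0.6250
After 'converts': P(A) = 0.5·0.6250 / (0.5·0.6250 + 0.1·0.3750) ≈ 0.8929
After 'does not convert': P(A) = 0.5·0.8929 / (0.5·0.8929 + 0.9·0.1071) ≈ 0.8224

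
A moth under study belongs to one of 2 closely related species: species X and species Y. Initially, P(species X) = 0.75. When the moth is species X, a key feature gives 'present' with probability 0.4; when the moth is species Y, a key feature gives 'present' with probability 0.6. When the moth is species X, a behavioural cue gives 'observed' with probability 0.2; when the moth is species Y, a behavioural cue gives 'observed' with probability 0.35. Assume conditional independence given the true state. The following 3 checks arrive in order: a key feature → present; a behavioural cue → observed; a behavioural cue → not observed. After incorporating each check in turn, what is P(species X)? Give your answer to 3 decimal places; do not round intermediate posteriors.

0.584

Apply Bayes' rule sequentially, carrying P(species X) forward.
After a key feature='present': P(species X) = 0.4·0.7500 / (0.4·0.7500 + 0.6·0.2500) ≈ 0.6667
After a behavioural cue='observed': P(species X) = 0.2·0.6667 / (0.2·0.6667 + 0.35·0.3333) ≈ 0.5333
After a behavioural cue='not observed': P(species X) = 0.8·0.5333 / (0.8·0.5333 + 0.65·0.4667) ≈ 0.5845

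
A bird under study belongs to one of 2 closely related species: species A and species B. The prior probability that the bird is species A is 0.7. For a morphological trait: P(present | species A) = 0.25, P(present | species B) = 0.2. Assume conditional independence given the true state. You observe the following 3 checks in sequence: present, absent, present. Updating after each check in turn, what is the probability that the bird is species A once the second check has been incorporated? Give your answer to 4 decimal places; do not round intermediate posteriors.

After 'present': P(species A) = 0.25·0.7000 / (0.25·0.7000 + 0.2·0.3000) ≈ 0.7447
After 'absent': P(species A) = 0.75·0.7447 / (0.75·0.7447 + 0.8·0.2553) ≈ 0.7322

0.7322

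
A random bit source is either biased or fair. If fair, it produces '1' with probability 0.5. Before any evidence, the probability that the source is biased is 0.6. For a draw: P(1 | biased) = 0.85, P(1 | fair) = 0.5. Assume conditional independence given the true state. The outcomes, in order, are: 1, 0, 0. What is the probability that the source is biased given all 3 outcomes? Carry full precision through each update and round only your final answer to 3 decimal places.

0.187

After '1': P(biased) = 0.85·0.6000 / (0.85·0.6000 + 0.5·0.4000) ≈ 0.7183
After '0': P(biased) = 0.15·0.7183 / (0.15·0.7183 + 0.5·0.2817) ≈ 0.4334
After '0': P(biased) = 0.15·0.4334 / (0.15·0.4334 + 0.5·0.5666) ≈ 0.1867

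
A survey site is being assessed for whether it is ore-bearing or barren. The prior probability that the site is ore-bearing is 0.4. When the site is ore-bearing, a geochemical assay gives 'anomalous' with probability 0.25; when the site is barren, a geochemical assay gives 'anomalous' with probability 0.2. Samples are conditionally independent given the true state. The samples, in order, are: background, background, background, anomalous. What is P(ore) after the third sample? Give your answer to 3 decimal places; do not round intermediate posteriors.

After 'background': P(ore) = 0.75·0.4000 / (0.75·0.4000 + 0.8·0.6000) ≈ 0.3846
After 'background': P(ore) = 0.75·0.3846 / (0.75·0.3846 + 0.8·0.6154) ≈ 0.3695
After 'background': P(ore) = 0.75·0.3695 / (0.75·0.3695 + 0.8·0.6305) ≈ 0.3546

0.355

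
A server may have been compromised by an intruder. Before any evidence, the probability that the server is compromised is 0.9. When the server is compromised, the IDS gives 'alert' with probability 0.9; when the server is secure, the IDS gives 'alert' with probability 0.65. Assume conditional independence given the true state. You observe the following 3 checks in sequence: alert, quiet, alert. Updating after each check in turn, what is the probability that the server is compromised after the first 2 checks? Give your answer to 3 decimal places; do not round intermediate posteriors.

0.781

After 'alert': P(compromised) = 0.9·0.9000 / (0.9·0.9000 + 0.65·0.1000) ≈ 0.9257
After 'quiet': P(compromised) = 0.1·0.9257 / (0.1·0.9257 + 0.35·0.0743) ≈ 0.7807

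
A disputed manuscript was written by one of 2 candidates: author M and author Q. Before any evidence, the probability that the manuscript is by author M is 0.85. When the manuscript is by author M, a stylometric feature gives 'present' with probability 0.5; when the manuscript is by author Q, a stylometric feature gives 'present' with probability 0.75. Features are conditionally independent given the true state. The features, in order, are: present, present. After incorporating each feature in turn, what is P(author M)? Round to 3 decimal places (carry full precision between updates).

Each posterior becomes the prior for the next update.
After 'present': P(author M) = 0.5·0.8500 / (0.5·0.8500 + 0.75·0.1500) ≈ 0.7907
After 'present': P(author M) = 0.5·0.7907 / (0.5·0.7907 + 0.75·0.2093) ≈ 0.7158

0.716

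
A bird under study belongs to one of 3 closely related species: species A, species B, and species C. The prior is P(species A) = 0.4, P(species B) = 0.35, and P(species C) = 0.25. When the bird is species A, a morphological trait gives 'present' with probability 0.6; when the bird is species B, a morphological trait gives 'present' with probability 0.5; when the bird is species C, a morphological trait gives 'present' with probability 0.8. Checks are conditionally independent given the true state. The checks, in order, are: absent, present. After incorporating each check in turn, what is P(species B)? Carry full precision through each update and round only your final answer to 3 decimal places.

After 'absent': normaliser = 0.4·0.4000 + 0.5·0.3500 + 0.2·0.2500; P(species A) ≈ 0.4156, P(species B) ≈ 0.4545, P(species C) ≈ 0.1299
After 'present': normaliser = 0.6·0.4156 + 0.5·0.4545 + 0.8·0.1299; P(species A) ≈ 0.4295, P(species B) ≈ 0.3915, P(species C) ≈ 0.1790

0.391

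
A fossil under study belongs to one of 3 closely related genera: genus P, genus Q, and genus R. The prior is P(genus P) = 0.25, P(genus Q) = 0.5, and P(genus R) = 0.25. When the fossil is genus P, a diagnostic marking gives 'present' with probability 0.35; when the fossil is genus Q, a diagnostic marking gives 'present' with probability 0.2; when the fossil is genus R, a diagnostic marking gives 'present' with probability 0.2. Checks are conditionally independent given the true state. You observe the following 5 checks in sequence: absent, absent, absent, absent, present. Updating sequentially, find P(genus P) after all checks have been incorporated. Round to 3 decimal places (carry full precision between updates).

0.203

Apply Bayes' rule sequentially, carrying P(genus P) forward.
After 'absent': normaliser = 0.65·0.2500 + 0.8·0.5000 + 0.8·0.2500; P(genus P) ≈ 0.2131, P(genus Q) ≈ 0.5246, P(genus R) ≈ 0.2623
After 'absent': normaliser = 0.65·0.2131 + 0.8·0.5246 + 0.8·0.2623; P(genus P) ≈ 0.1804, P(genus Q) ≈ 0.5464, P(genus R) ≈ 0.2732
After 'absent': normaliser = 0.65·0.1804 + 0.8·0.5464 + 0.8·0.2732; P(genus P) ≈ 0.1517, P(genus Q) ≈ 0.5656, P(genus R) ≈ 0.2828
After 'absent': normaliser = 0.65·0.1517 + 0.8·0.5656 + 0.8·0.2828; P(genus P) ≈ 0.1268, P(genus Q) ≈ 0.5821, P(genus R) ≈ 0.2911
After 'present': normaliser = 0.35·0.1268 + 0.2·0.5821 + 0.2·0.2911; P(genus P) ≈ 0.2027, P(genus Q) ≈ 0.5315, P(genus R) ≈ 0.2658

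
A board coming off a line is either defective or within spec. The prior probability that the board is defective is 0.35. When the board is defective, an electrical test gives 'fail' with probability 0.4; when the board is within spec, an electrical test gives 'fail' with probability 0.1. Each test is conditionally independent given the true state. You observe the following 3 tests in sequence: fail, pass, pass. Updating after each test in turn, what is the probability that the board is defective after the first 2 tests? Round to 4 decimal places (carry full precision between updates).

0.5895

After 'fail': P(defective) = 0.4·0.3500 / (0.4·0.3500 + 0.1·0.6500) ≈ 0.6829
After 'pass': P(defective) = 0.6·0.6829 / (0.6·0.6829 + 0.9·0.3171) ≈ 0.5895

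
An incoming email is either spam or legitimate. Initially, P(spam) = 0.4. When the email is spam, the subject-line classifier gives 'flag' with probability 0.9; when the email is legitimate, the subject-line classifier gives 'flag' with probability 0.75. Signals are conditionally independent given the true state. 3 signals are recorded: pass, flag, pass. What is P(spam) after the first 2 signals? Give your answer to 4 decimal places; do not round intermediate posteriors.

After 'pass': P(spam) = 0.1·0.4000 / (0.1·0.4000 + 0.25·0.6000) ≈ 0.2105
After 'flag': P(spam) = 0.9·0.2105 / (0.9·0.2105 + 0.75·0.7895) ≈ 0.2424

0.2424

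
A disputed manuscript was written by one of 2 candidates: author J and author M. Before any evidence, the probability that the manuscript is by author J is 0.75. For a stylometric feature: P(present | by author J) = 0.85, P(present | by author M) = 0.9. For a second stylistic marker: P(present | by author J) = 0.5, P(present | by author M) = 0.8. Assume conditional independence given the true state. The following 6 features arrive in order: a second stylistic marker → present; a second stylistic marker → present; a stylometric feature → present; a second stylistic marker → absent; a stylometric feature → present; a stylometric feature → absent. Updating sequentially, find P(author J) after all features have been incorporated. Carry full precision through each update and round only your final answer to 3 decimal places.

Apply Bayes' rule sequentially, carrying P(author J) forward.
After a second stylistic marker='present': P(author J) = 0.5·0.7500 / (0.5·0.7500 + 0.8·0.2500) ≈ 0.6522
After a second stylistic marker='present': P(author J) = 0.5·0.6522 / (0.5·0.6522 + 0.8·0.3478) ≈ 0.5396
After a stylometric feature='present': P(author J) = 0.85·0.5396 / (0.85·0.5396 + 0.9·0.4604) ≈ 0.5253
After a second stylistic marker='absent': P(author J) = 0.5·0.5253 / (0.5·0.5253 + 0.2·0.4747) ≈ 0.7345
After a stylometric feature='present': P(author J) = 0.85·0.7345 / (0.85·0.7345 + 0.9·0.2655) ≈ 0.7232
After a stylometric feature='absent': P(author J) = 0.15·0.7232 / (0.15·0.7232 + 0.1·0.2768) ≈ 0.7967

0.797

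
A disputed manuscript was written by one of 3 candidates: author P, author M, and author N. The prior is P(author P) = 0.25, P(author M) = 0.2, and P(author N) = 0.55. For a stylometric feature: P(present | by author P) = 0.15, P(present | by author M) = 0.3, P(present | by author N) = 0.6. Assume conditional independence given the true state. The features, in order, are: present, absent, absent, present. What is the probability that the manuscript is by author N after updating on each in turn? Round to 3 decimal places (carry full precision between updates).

After 'present': normaliser = 0.15·0.2500 + 0.3·0.2000 + 0.6·0.5500; P(author P) ≈ 0.0877, P(author M) ≈ 0.1404, P(author N) ≈ 0.7719
After 'absent': normaliser = 0.85·0.0877 + 0.7·0.1404 + 0.4·0.7719; P(author P) ≈ 0.1548, P(author M) ≈ 0.2040, P(author N) ≈ 0.6412
After 'absent': normaliser = 0.85·0.1548 + 0.7·0.2040 + 0.4·0.6412; P(author P) ≈ 0.2479, P(author M) ≈ 0.2690, P(author N) ≈ 0.4831
After 'present': normaliser = 0.15·0.2479 + 0.3·0.2690 + 0.6·0.4831; P(author P) ≈ 0.0912, P(author M) ≈ 0.1979, P(author N) ≈ 0.7109

0.711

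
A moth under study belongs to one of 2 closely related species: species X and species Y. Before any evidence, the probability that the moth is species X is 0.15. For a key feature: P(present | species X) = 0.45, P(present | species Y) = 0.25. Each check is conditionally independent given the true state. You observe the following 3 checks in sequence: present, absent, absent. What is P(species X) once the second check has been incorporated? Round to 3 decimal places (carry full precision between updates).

0.189

After 'present': P(species X) = 0.45·0.1500 / (0.45·0.1500 + 0.25·0.8500) ≈ 0.2411
After 'absent': P(species X) = 0.55·0.2411 / (0.55·0.2411 + 0.75·0.7589) ≈ 0.1889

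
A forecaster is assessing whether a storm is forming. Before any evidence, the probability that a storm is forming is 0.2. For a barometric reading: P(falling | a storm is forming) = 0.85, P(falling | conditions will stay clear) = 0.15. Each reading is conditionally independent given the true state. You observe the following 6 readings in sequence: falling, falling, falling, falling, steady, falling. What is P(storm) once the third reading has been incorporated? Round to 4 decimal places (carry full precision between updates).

Apply Bayes' rule sequentially, carrying P(storm) forward.
After 'falling': P(storm) = 0.85·0.2000 / (0.85·0.2000 + 0.15·0.8000) ≈ 0.5862
After 'falling': P(storm) = 0.85·0.5862 / (0.85·0.5862 + 0.15·0.4138) ≈ 0.8892
After 'falling': P(storm) = 0.85·0.8892 / (0.85·0.8892 + 0.15·0.1108) ≈ 0.9785

0.9785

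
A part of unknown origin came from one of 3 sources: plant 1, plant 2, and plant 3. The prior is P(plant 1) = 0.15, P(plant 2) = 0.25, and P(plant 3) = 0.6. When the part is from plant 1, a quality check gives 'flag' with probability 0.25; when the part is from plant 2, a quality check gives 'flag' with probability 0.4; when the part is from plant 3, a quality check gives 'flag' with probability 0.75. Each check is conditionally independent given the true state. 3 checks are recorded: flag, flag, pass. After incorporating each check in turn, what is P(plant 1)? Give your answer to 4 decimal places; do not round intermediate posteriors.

0.0609

After 'flag': normaliser = 0.25·0.1500 + 0.4·0.2500 + 0.75·0.6000; P(plant 1) ≈ 0.0638, P(plant 2) ≈ 0.1702, P(plant 3) ≈ 0.7660
After 'flag': normaliser = 0.25·0.0638 + 0.4·0.1702 + 0.75·0.7660; P(plant 1) ≈ 0.0242, P(plant 2) ≈ 0.1034, P(plant 3) ≈ 0.8724
After 'pass': normaliser = 0.75·0.0242 + 0.6·0.1034 + 0.25·0.8724; P(plant 1) ≈ 0.0609, P(plant 2) ≈ 0.2080, P(plant 3) ≈ 0.7311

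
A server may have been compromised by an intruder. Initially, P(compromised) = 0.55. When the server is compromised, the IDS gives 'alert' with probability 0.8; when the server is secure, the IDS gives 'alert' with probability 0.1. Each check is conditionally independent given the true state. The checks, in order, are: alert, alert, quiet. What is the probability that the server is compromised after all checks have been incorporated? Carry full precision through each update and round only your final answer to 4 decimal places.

0.9456

Apply Bayes' rule sequentially, carrying P(compromised) forward.
After 'alert': P(compromised) = 0.8·0.5500 / (0.8·0.5500 + 0.1·0.4500) ≈ 0.9072
After 'alert': P(compromised) = 0.8·0.9072 / (0.8·0.9072 + 0.1·0.0928) ≈ 0.9874
After 'quiet': P(compromised) = 0.2·0.9874 / (0.2·0.9874 + 0.9·0.0126) ≈ 0.9456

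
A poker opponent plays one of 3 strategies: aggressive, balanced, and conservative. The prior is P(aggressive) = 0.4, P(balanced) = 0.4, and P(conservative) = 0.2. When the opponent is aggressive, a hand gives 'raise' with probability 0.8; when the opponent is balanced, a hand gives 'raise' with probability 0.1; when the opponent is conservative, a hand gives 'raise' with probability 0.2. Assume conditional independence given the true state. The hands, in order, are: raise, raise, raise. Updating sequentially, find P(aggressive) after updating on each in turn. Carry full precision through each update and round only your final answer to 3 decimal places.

0.990

After 'raise': normaliser = 0.8·0.4000 + 0.1·0.4000 + 0.2·0.2000; P(aggressive) ≈ 0.8000, P(balanced) ≈ 0.1000, P(conservative) ≈ 0.1000
After 'raise': normaliser = 0.8·0.8000 + 0.1·0.1000 + 0.2·0.1000; P(aggressive) ≈ 0.9552, P(balanced) ≈ 0.0149, P(conservative) ≈ 0.0299
After 'raise': normaliser = 0.8·0.9552 + 0.1·0.0149 + 0.2·0.0299; P(aggressive) ≈ 0.9903, P(balanced) ≈ 0.0019, P(conservative) ≈ 0.0077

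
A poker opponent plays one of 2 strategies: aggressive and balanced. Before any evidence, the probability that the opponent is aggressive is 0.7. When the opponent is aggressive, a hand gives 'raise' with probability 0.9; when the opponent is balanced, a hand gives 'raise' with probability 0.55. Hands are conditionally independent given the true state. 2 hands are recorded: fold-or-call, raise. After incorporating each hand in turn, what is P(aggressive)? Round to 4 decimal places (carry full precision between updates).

After 'fold-or-call': P(aggressive) = 0.1·0.7000 / (0.1·0.7000 + 0.45·0.3000) ≈ 0.3415
After 'raise': P(aggressive) = 0.9·0.3415 / (0.9·0.3415 + 0.55·0.6585) ≈ 0.4590

0.4590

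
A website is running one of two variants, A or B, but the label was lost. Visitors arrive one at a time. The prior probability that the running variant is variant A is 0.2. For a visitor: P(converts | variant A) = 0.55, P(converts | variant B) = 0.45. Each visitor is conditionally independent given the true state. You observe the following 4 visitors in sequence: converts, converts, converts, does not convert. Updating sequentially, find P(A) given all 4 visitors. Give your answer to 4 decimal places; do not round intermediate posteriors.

0.2719

Each posterior becomes the prior for the next update.
After 'converts': P(A) = 0.55·0.2000 / (0.55·0.2000 + 0.45·0.8000) ≈ 0.2340
After 'converts': P(A) = 0.55·0.2340 / (0.55·0.2340 + 0.45·0.7660) ≈ 0.2719
After 'converts': P(A) = 0.55·0.2719 / (0.55·0.2719 + 0.45·0.7281) ≈ 0.3134
After 'does not convert': P(A) = 0.45·0.3134 / (0.45·0.3134 + 0.55·0.6866) ≈ 0.2719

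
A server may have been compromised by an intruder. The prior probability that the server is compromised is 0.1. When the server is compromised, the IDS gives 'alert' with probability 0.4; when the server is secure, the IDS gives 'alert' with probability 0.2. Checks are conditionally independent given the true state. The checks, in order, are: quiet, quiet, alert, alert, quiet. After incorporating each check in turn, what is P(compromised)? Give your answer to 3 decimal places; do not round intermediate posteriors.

0.158

After 'quiet': P(compromised) = 0.6·0.1000 / (0.6·0.1000 + 0.8·0.9000) ≈ 0.0769
After 'quiet': P(compromised) = 0.6·0.0769 / (0.6·0.0769 + 0.8·0.9231) ≈ 0.0588
After 'alert': P(compromised) = 0.4·0.0588 / (0.4·0.0588 + 0.2·0.9412) ≈ 0.1111
After 'alert': P(compromised) = 0.4·0.1111 / (0.4·0.1111 + 0.2·0.8889) ≈ 0.2000
After 'quiet': P(compromised) = 0.6·0.2000 / (0.6·0.2000 + 0.8·0.8000) ≈ 0.1579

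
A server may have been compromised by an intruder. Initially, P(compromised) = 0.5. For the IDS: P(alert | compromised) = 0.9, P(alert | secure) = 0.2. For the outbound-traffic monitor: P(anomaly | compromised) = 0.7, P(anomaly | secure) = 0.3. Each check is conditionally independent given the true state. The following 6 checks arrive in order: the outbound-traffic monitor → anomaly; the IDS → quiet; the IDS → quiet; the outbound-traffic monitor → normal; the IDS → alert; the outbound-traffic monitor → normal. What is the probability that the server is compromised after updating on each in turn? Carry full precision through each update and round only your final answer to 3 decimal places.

Each posterior becomes the prior for the next update.
After the outbound-traffic monitor='anomaly': P(compromised) = 0.7·0.5000 / (0.7·0.5000 + 0.3·0.5000) ≈ 0.7000
After the IDS='quiet': P(compromised) = 0.1·0.7000 / (0.1·0.7000 + 0.8·0.3000) ≈ 0.2258
After the IDS='quiet': P(compromised) = 0.1·0.2258 / (0.1·0.2258 + 0.8·0.7742) ≈ 0.0352
After the outbound-traffic monitor='normal': P(compromised) = 0.3·0.0352 / (0.3·0.0352 + 0.7·0.9648) ≈ 0.0154
After the IDS='alert': P(compromised) = 0.9·0.0154 / (0.9·0.0154 + 0.2·0.9846) ≈ 0.0657
After the outbound-traffic monitor='normal': P(compromised) = 0.3·0.0657 / (0.3·0.0657 + 0.7·0.9343) ≈ 0.0293

0.029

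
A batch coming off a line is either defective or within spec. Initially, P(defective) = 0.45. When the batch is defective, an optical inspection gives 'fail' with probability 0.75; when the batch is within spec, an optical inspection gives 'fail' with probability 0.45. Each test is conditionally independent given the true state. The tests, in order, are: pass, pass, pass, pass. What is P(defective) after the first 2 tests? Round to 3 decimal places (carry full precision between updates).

0.145

After 'pass': P(defective) = 0.25·0.4500 / (0.25·0.4500 + 0.55·0.5500) ≈ 0.2711
After 'pass': P(defective) = 0.25·0.2711 / (0.25·0.2711 + 0.55·0.7289) ≈ 0.1446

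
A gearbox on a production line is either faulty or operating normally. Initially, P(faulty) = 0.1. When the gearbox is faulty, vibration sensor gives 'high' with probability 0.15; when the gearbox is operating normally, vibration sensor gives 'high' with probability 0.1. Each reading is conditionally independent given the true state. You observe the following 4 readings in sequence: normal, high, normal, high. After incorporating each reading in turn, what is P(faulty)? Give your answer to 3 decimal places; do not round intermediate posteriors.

After 'normal': P(faulty) = 0.85·0.1000 / (0.85·0.1000 + 0.9·0.9000) ≈ 0.0950
After 'high': P(faulty) = 0.15·0.0950 / (0.15·0.0950 + 0.1·0.9050) ≈ 0.1360
After 'normal': P(faulty) = 0.85·0.1360 / (0.85·0.1360 + 0.9·0.8640) ≈ 0.1294
After 'high': P(faulty) = 0.15·0.1294 / (0.15·0.1294 + 0.1·0.8706) ≈ 0.1823

0.182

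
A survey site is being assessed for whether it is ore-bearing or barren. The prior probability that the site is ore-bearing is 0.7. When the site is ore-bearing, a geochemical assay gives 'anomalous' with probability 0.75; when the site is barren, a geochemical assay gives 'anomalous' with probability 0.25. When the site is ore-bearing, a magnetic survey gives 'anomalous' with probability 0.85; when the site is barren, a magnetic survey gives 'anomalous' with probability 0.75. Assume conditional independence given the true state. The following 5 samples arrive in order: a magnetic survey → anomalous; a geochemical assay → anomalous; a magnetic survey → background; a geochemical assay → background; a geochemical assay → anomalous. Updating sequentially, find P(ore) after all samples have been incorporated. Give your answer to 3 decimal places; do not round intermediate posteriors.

0.826

After a magnetic survey='anomalous': P(ore) = 0.85·0.7000 / (0.85·0.7000 + 0.75·0.3000) ≈ 0.7256
After a geochemical assay='anomalous': P(ore) = 0.75·0.7256 / (0.75·0.7256 + 0.25·0.2744) ≈ 0.8881
After a magnetic survey='background': P(ore) = 0.15·0.8881 / (0.15·0.8881 + 0.25·0.1119) ≈ 0.8264
After a geochemical assay='background': P(ore) = 0.25·0.8264 / (0.25·0.8264 + 0.75·0.1736) ≈ 0.6134
After a geochemical assay='anomalous': P(ore) = 0.75·0.6134 / (0.75·0.6134 + 0.25·0.3866) ≈ 0.8264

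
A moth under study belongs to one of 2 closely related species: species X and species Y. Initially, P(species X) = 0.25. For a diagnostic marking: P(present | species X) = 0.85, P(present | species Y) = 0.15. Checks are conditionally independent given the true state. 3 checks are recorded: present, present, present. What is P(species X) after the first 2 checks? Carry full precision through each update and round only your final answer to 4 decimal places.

0.9146

Each posterior becomes the prior for the next update.
After 'present': P(species X) = 0.85·0.2500 / (0.85·0.2500 + 0.15·0.7500) ≈ 0.6538
After 'present': P(species X) = 0.85·0.6538 / (0.85·0.6538 + 0.15·0.3462) ≈ 0.9146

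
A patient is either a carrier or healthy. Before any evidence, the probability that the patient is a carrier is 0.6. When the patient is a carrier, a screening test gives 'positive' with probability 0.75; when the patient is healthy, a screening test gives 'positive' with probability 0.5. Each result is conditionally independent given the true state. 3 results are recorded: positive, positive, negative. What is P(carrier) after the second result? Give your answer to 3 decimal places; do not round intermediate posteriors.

After 'positive': P(carrier) = 0.75·0.6000 / (0.75·0.6000 + 0.5·0.4000) ≈ 0.6923
After 'positive': P(carrier) = 0.75·0.6923 / (0.75·0.6923 + 0.5·0.3077) ≈ 0.7714

0.771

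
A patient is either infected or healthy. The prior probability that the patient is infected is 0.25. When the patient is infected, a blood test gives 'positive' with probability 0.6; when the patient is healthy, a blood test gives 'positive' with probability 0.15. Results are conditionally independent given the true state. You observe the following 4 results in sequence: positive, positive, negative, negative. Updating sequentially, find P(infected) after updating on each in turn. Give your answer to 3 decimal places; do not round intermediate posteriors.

0.542

Apply Bayes' rule sequentially, carrying P(infected) forward.
After 'positive': P(infected) = 0.6·0.2500 / (0.6·0.2500 + 0.15·0.7500) ≈ 0.5714
After 'positive': P(infected) = 0.6·0.5714 / (0.6·0.5714 + 0.15·0.4286) ≈ 0.8421
After 'negative': P(infected) = 0.4·0.8421 / (0.4·0.8421 + 0.85·0.1579) ≈ 0.7151
After 'negative': P(infected) = 0.4·0.7151 / (0.4·0.7151 + 0.85·0.2849) ≈ 0.5415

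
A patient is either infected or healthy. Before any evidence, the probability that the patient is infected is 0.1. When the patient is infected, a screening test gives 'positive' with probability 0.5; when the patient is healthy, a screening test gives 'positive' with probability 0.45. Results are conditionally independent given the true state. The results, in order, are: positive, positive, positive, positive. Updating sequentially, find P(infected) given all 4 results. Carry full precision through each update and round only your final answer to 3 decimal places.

0.145

After 'positive': P(infected) = 0.5·0.1000 / (0.5·0.1000 + 0.45·0.9000) ≈ 0.1099
After 'positive': P(infected) = 0.5·0.1099 / (0.5·0.1099 + 0.45·0.8901) ≈ 0.1206
After 'positive': P(infected) = 0.5·0.1206 / (0.5·0.1206 + 0.45·0.8794) ≈ 0.1323
After 'positive': P(infected) = 0.5·0.1323 / (0.5·0.1323 + 0.45·0.8677) ≈ 0.1448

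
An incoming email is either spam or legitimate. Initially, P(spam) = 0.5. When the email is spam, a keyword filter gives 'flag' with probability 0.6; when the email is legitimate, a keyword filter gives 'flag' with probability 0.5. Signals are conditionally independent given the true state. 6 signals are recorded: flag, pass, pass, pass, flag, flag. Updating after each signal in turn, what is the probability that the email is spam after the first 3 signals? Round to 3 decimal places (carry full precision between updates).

0.434

After 'flag': P(spam) = 0.6·0.5000 / (0.6·0.5000 + 0.5·0.5000) ≈ 0.5455
After 'pass': P(spam) = 0.4·0.5455 / (0.4·0.5455 + 0.5·0.4545) ≈ 0.4898
After 'pass': P(spam) = 0.4·0.4898 / (0.4·0.4898 + 0.5·0.5102) ≈ 0.4344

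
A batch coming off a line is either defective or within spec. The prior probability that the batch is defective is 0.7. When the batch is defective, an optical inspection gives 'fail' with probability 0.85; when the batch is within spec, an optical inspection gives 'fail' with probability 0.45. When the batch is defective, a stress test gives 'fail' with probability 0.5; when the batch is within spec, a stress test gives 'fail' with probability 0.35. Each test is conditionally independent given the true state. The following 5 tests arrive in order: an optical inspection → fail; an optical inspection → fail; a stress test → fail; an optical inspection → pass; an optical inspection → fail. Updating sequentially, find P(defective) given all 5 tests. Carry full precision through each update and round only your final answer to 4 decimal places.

0.8597

After an optical inspection='fail': P(defective) = 0.85·0.7000 / (0.85·0.7000 + 0.45·0.3000) ≈ 0.8151
After an optical inspection='fail': P(defective) = 0.85·0.8151 / (0.85·0.8151 + 0.45·0.1849) ≈ 0.8928
After a stress test='fail': P(defective) = 0.5·0.8928 / (0.5·0.8928 + 0.35·0.1072) ≈ 0.9224
After an optical inspection='pass': P(defective) = 0.15·0.9224 / (0.15·0.9224 + 0.55·0.0776) ≈ 0.7643
After an optical inspection='fail': P(defective) = 0.85·0.7643 / (0.85·0.7643 + 0.45·0.2357) ≈ 0.8597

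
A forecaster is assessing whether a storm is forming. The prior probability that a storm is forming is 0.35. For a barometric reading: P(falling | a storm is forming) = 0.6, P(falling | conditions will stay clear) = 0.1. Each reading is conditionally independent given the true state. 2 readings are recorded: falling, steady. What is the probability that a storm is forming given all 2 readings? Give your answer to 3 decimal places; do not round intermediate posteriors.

After 'falling': P(storm) = 0.6·0.3500 / (0.6·0.3500 + 0.1·0.6500) ≈ 0.7636
After 'steady': P(storm) = 0.4·0.7636 / (0.4·0.7636 + 0.9·0.2364) ≈ 0.5895

0.589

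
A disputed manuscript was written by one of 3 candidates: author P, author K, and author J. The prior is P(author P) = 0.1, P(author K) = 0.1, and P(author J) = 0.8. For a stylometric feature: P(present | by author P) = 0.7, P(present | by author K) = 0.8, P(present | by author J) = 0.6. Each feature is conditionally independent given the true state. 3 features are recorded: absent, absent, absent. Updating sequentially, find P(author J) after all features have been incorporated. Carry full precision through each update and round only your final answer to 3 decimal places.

0.936

After 'absent': normaliser = 0.3·0.1000 + 0.2·0.1000 + 0.4·0.8000; P(author P) ≈ 0.0811, P(author K) ≈ 0.0541, P(author J) ≈ 0.8649
After 'absent': normaliser = 0.3·0.0811 + 0.2·0.0541 + 0.4·0.8649; P(author P) ≈ 0.0638, P(author K) ≈ 0.0284, P(author J) ≈ 0.9078
After 'absent': normaliser = 0.3·0.0638 + 0.2·0.0284 + 0.4·0.9078; P(author P) ≈ 0.0494, P(author K) ≈ 0.0146, P(author J) ≈ 0.9360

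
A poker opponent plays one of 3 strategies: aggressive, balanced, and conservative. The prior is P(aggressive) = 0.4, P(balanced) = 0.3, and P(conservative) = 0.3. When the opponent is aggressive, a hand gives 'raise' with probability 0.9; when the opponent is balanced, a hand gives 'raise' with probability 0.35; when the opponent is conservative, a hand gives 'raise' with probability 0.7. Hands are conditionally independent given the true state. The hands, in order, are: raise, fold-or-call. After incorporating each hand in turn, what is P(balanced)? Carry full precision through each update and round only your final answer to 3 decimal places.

0.408

Each posterior becomes the prior for the next update.
After 'raise': normaliser = 0.9·0.4000 + 0.35·0.3000 + 0.7·0.3000; P(aggressive) ≈ 0.5333, P(balanced) ≈ 0.1556, P(conservative) ≈ 0.3111
After 'fold-or-call': normaliser = 0.1·0.5333 + 0.65·0.1556 + 0.3·0.3111; P(aggressive) ≈ 0.2152, P(balanced) ≈ 0.4081, P(conservative) ≈ 0.3767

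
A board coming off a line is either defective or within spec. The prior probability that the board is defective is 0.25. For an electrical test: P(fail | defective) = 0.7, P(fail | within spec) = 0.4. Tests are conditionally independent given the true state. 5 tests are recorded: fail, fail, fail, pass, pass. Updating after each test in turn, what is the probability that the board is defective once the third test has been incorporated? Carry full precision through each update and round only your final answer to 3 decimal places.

0.641

Each posterior becomes the prior for the next update.
After 'fail': P(defective) = 0.7·0.2500 / (0.7·0.2500 + 0.4·0.7500) ≈ 0.3684
After 'fail': P(defective) = 0.7·0.3684 / (0.7·0.3684 + 0.4·0.6316) ≈ 0.5052
After 'fail': P(defective) = 0.7·0.5052 / (0.7·0.5052 + 0.4·0.4948) ≈ 0.6411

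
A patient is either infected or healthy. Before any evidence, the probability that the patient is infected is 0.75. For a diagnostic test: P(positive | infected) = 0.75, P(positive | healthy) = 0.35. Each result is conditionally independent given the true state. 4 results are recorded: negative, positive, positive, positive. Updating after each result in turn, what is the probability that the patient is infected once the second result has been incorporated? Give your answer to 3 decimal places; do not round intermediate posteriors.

0.712

After 'negative': P(infected) = 0.25·0.7500 / (0.25·0.7500 + 0.65·0.2500) ≈ 0.5357
After 'positive': P(infected) = 0.75·0.5357 / (0.75·0.5357 + 0.35·0.4643) ≈ 0.7120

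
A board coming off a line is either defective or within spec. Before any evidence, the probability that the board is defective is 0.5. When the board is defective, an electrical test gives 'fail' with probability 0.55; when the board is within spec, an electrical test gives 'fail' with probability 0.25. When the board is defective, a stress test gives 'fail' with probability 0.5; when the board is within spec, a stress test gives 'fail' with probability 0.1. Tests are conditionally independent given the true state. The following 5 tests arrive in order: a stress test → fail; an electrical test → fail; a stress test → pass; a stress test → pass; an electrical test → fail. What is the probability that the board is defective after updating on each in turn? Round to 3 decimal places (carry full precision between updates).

0.882

After a stress test='fail': P(defective) = 0.5·0.5000 / (0.5·0.5000 + 0.1·0.5000) ≈ 0.8333
After an electrical test='fail': P(defective) = 0.55·0.8333 / (0.55·0.8333 + 0.25·0.1667) ≈ 0.9167
After a stress test='pass': P(defective) = 0.5·0.9167 / (0.5·0.9167 + 0.9·0.0833) ≈ 0.8594
After a stress test='pass': P(defective) = 0.5·0.8594 / (0.5·0.8594 + 0.9·0.1406) ≈ 0.7725
After an electrical test='fail': P(defective) = 0.55·0.7725 / (0.55·0.7725 + 0.25·0.2275) ≈ 0.8819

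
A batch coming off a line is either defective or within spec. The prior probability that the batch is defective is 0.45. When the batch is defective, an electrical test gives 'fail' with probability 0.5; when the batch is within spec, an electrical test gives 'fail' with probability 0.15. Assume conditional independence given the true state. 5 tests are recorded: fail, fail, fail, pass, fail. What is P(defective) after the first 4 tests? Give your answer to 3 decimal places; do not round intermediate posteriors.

0.947

After 'fail': P(defective) = 0.5·0.4500 / (0.5·0.4500 + 0.15·0.5500) ≈ 0.7317
After 'fail': P(defective) = 0.5·0.7317 / (0.5·0.7317 + 0.15·0.2683) ≈ 0.9009
After 'fail': P(defective) = 0.5·0.9009 / (0.5·0.9009 + 0.15·0.0991) ≈ 0.9681
After 'pass': P(defective) = 0.5·0.9681 / (0.5·0.9681 + 0.85·0.0319) ≈ 0.9469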